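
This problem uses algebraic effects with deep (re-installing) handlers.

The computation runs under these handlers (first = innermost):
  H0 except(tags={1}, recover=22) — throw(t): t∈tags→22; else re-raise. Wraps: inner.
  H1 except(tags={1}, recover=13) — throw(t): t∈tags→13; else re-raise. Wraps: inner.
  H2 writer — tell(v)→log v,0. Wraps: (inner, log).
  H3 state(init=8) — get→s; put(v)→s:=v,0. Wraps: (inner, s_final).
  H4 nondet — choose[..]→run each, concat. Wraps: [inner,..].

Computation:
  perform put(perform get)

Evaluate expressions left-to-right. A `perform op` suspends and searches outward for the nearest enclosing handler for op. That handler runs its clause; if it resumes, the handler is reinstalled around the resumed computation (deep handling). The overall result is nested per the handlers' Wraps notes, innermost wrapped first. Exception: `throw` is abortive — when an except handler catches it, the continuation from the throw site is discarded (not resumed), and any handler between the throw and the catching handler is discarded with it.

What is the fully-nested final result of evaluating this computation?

Working:
get @ H3 ⇒ 8
put(8) @ H3 ⇒ s:=8
H0 returns 0
H1 returns 0
H2 returns (0, ())
H3 returns ((0, ()), 8)
H4 returns [((0, ()), 8)]
= [((0, ()), 8)]

Answer: [((0, ()), 8)]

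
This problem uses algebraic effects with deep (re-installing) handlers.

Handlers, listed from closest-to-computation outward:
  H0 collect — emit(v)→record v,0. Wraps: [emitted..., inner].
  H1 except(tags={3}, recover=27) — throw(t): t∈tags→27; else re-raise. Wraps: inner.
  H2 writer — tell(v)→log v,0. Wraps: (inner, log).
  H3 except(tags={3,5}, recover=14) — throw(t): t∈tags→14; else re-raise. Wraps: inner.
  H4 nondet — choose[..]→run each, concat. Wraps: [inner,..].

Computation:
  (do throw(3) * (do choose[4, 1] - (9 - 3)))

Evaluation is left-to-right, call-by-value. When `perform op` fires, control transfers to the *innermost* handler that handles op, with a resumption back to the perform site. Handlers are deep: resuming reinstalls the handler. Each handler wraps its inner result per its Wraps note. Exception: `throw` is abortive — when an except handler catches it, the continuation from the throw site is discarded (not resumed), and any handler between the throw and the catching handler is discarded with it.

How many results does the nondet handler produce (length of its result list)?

Evaluation trace:
throw(3) @ H1 caught ⇒ 27
H2 returns (27, ())
H3 returns (27, ())
H4 returns [(27, ())]
= [(27, ())]

Answer: 1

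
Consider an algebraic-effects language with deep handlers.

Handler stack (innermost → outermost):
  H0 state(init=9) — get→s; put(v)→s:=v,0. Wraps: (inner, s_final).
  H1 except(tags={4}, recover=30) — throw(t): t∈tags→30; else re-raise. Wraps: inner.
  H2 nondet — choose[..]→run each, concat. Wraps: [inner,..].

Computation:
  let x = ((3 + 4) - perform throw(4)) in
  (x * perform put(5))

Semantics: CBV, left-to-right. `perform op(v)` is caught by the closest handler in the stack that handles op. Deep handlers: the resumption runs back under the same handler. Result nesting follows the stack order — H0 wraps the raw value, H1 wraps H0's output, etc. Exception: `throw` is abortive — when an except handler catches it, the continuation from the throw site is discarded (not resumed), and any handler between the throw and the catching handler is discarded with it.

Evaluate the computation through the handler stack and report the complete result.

Answer: [30]

Working:
throw(4) @ H1 caught ⇒ 30
H2 returns [30]
= [30]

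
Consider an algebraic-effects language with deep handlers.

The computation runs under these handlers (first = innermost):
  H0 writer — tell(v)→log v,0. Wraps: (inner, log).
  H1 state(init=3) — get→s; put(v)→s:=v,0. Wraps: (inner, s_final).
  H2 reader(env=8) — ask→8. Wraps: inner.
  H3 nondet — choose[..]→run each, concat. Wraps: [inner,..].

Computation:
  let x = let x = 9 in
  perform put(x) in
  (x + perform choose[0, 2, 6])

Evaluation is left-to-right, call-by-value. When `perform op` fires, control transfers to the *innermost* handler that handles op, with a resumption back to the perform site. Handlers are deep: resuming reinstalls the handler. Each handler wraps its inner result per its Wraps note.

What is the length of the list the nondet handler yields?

Answer: 3

Evaluation trace:
put(9) @ H1 ⇒ s:=9
choose[0, 2, 6] @ H3
  branch[0] choose=0:
    H0 returns (0, ())
    H1 returns ((0, ()), 9)
    H2 returns ((0, ()), 9)
    H3 returns [((0, ()), 9)]
  branch[1] choose=2:
    H0 returns (2, ())
    H1 returns ((2, ()), 9)
    H2 returns ((2, ()), 9)
    H3 returns [((2, ()), 9)]
  branch[2] choose=6:
    H0 returns (6, ())
    H1 returns ((6, ()), 9)
    H2 returns ((6, ()), 9)
    H3 returns [((6, ()), 9)]
= [((0, ()), 9), ((2, ()), 9), ((6, ()), 9)]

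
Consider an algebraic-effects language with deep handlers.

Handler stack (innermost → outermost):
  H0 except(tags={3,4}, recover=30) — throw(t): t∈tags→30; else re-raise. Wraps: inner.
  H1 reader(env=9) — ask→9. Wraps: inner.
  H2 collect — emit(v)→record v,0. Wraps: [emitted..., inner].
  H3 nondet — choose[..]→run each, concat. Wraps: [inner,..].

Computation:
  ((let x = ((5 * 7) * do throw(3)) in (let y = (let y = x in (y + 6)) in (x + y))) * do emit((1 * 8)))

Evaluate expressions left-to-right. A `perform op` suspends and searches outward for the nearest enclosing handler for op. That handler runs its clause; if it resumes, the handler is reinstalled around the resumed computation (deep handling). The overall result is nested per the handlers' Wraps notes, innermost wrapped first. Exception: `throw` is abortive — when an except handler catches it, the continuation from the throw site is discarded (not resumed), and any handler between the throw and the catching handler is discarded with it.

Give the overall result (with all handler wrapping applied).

Evaluation trace:
throw(3) @ H0 caught ⇒ 30
H1 returns 30
H2 returns [30]
H3 returns [[30]]
= [[30]]

Answer: [[30]]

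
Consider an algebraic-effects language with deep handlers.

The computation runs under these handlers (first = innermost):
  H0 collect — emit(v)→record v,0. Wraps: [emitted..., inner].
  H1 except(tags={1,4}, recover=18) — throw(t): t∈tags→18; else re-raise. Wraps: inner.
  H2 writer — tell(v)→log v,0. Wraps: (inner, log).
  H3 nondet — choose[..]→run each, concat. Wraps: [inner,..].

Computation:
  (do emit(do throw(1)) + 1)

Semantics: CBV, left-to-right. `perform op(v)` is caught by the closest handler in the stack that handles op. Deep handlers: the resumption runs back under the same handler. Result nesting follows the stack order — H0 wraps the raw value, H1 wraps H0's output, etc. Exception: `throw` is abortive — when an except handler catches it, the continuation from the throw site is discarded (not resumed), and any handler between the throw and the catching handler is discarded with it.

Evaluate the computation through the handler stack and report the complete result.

Answer: [(18, ())]

Evaluation trace:
throw(1) @ H1 caught ⇒ 18
H2 returns (18, ())
H3 returns [(18, ())]
= [(18, ())]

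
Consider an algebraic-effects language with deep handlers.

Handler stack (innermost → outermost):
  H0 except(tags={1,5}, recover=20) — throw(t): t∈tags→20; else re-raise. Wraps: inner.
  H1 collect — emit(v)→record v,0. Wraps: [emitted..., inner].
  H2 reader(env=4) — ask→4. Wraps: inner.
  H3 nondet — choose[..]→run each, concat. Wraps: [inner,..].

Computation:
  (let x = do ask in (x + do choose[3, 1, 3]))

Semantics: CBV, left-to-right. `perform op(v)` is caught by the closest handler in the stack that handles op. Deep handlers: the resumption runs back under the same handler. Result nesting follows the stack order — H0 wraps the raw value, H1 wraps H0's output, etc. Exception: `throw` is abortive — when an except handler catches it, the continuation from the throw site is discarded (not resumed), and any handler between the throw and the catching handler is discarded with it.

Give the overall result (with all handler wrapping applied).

Working:
ask @ H2 ⇒ 4
choose[3, 1, 3] @ H3
  branch[0] choose=3:
    H0 returns 7
    H1 returns [7]
    H2 returns [7]
    H3 returns [[7]]
  branch[1] choose=1:
    H0 returns 5
    H1 returns [5]
    H2 returns [5]
    H3 returns [[5]]
  branch[2] choose=3:
    H0 returns 7
    H1 returns [7]
    H2 returns [7]
    H3 returns [[7]]
= [[7], [5], [7]]

Answer: [[7], [5], [7]]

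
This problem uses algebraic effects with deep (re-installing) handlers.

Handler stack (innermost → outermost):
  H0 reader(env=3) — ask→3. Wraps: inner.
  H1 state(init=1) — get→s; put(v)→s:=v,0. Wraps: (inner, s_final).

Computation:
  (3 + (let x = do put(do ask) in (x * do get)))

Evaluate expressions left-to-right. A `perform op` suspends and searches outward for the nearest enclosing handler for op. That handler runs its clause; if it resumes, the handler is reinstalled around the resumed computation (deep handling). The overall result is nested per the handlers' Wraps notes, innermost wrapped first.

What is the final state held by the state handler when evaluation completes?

Answer: 3

Evaluation trace:
ask @ H0 ⇒ 3
put(3) @ H1 ⇒ s:=3
get @ H1 ⇒ 3
H0 returns 3
H1 returns (3, 3)
= (3, 3)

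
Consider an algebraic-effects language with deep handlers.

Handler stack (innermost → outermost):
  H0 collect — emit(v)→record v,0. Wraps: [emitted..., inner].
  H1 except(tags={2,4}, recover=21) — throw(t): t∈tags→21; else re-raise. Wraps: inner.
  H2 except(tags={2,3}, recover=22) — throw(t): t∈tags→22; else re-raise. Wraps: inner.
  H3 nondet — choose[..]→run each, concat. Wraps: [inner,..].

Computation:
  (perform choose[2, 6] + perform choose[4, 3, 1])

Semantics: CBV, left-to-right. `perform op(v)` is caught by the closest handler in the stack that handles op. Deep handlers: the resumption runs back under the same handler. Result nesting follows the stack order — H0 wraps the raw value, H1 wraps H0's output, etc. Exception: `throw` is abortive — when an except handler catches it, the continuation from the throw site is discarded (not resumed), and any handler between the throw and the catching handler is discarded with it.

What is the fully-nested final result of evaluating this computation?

Answer: [[6], [5], [3], [10], [9], [7]]

Working:
choose[2, 6] @ H3
  branch[0] choose=2:
    choose[4, 3, 1] @ H3
      branch[0] choose=4:
        H0 returns [6]
        H1 returns [6]
        H2 returns [6]
        H3 returns [[6]]
      branch[1] choose=3:
        H0 returns [5]
        H1 returns [5]
        H2 returns [5]
        H3 returns [[5]]
      branch[2] choose=1:
        H0 returns [3]
        H1 returns [3]
        H2 returns [3]
        H3 returns [[3]]
  branch[1] choose=6:
    choose[4, 3, 1] @ H3
      branch[0] choose=4:
        H0 returns [10]
        H1 returns [10]
        H2 returns [10]
        H3 returns [[10]]
      branch[1] choose=3:
        H0 returns [9]
        H1 returns [9]
        H2 returns [9]
        H3 returns [[9]]
      branch[2] choose=1:
        H0 returns [7]
        H1 returns [7]
        H2 returns [7]
        H3 returns [[7]]
= [[6], [5], [3], [10], [9], [7]]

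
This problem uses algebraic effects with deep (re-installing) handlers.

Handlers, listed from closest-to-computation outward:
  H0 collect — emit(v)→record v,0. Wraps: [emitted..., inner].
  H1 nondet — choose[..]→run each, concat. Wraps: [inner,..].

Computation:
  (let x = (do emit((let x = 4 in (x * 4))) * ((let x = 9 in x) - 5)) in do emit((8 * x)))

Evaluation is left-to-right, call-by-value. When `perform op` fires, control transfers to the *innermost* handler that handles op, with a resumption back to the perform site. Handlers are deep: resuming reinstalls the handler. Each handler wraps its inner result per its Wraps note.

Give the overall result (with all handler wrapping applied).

Working:
emit(16) @ H0 ⇒ out+=16
emit(0) @ H0 ⇒ out+=0
H0 returns [16, 0, 0]
H1 returns [[16, 0, 0]]
= [[16, 0, 0]]

Answer: [[16, 0, 0]]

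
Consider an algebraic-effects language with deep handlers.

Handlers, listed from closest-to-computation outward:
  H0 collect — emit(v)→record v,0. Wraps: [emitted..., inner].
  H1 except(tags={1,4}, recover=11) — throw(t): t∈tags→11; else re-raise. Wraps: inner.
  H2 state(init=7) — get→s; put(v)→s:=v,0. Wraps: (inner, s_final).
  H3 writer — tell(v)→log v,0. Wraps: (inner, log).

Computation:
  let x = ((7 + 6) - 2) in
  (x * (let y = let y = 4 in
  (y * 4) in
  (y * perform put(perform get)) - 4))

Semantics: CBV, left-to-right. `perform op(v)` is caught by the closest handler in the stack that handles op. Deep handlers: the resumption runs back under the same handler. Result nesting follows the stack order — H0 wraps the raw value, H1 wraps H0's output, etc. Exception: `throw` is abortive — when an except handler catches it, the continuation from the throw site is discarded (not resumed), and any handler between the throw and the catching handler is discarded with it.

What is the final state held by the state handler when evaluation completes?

Evaluation trace:
get @ H2 ⇒ 7
put(7) @ H2 ⇒ s:=7
H0 returns [-44]
H1 returns [-44]
H2 returns ([-44], 7)
H3 returns (([-44], 7), ())
= (([-44], 7), ())

Answer: 7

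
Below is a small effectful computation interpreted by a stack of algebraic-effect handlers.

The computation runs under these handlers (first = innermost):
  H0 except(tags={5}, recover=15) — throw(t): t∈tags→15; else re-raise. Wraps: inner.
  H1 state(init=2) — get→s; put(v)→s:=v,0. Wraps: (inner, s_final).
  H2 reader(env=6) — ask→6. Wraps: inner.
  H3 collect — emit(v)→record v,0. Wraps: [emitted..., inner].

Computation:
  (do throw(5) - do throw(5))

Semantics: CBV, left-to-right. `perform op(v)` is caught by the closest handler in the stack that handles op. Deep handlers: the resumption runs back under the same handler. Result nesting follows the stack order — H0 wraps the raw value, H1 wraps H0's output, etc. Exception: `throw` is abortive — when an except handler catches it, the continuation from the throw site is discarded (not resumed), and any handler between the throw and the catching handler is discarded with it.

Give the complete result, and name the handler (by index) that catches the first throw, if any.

Answer: [(15, 2)] ; first throw caught by: H0

Evaluation trace:
throw(5) @ H0 caught ⇒ 15
H1 returns (15, 2)
H2 returns (15, 2)
H3 returns [(15, 2)]
= [(15, 2)]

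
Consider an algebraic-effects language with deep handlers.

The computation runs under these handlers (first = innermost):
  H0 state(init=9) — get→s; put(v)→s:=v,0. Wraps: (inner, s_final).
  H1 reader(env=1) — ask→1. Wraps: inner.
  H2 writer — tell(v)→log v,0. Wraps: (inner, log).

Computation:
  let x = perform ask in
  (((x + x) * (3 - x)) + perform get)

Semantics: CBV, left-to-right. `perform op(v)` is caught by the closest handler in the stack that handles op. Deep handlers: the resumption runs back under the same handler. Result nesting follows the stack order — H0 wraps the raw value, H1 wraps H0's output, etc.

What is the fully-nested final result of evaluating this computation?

Evaluation trace:
ask @ H1 ⇒ 1
get @ H0 ⇒ 9
H0 returns (13, 9)
H1 returns (13, 9)
H2 returns ((13, 9), ())
= ((13, 9), ())

Answer: ((13, 9), ())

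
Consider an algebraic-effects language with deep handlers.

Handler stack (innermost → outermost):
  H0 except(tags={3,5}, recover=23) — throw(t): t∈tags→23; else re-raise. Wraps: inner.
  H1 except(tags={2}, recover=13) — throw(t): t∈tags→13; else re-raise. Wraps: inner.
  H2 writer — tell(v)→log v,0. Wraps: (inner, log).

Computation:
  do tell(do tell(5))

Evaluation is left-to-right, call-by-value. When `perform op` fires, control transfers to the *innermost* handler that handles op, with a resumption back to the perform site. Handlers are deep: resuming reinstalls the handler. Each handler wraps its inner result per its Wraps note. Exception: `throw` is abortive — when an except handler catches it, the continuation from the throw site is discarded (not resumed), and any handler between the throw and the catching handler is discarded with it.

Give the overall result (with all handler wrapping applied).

Answer: (0, (5, 0))

Evaluation trace:
tell(5) @ H2 ⇒ log+=5
tell(0) @ H2 ⇒ log+=0
H0 returns 0
H1 returns 0
H2 returns (0, (5, 0))
= (0, (5, 0))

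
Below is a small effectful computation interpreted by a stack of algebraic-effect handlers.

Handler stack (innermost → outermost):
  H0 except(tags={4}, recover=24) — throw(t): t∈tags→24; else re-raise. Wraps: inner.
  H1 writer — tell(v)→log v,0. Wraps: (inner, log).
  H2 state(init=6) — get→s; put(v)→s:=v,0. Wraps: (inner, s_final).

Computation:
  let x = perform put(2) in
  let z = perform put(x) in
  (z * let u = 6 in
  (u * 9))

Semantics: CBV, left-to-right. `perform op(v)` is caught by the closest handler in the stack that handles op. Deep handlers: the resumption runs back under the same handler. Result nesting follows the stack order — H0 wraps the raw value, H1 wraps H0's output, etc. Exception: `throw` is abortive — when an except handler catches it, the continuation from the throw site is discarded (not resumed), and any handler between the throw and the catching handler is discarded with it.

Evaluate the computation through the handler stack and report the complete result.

Answer: ((0, ()), 0)

Evaluation trace:
put(2) @ H2 ⇒ s:=2
put(0) @ H2 ⇒ s:=0
H0 returns 0
H1 returns (0, ())
H2 returns ((0, ()), 0)
= ((0, ()), 0)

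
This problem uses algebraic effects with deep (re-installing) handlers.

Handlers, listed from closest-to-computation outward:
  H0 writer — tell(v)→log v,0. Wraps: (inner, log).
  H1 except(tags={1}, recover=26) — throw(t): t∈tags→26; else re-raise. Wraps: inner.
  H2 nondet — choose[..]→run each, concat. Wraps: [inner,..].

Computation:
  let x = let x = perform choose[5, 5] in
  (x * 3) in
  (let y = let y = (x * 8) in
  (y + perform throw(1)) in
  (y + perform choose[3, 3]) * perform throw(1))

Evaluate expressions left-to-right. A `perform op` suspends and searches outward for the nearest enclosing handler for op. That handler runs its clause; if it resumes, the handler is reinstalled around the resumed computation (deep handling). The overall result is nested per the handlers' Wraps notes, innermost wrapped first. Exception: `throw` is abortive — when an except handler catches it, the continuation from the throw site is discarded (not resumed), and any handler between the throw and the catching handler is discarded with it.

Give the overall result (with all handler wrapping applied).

Answer: [26, 26]

Working:
choose[5, 5] @ H2
  branch[0] choose=5:
    throw(1) @ H1 caught ⇒ 26
    H2 returns [26]
  branch[1] choose=5:
    throw(1) @ H1 caught ⇒ 26
    H2 returns [26]
= [26, 26]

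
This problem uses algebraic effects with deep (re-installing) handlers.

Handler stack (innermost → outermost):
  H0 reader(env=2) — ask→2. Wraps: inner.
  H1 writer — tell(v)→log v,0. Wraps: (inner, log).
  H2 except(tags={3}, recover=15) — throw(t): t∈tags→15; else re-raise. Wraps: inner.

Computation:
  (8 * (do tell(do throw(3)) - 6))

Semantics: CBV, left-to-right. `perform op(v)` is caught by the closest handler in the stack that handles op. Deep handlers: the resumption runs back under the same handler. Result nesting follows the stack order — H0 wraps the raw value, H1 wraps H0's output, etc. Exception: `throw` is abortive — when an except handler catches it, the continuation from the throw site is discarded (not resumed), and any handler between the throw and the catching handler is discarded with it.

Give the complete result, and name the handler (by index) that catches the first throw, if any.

Answer: 15 ; first throw caught by: H2

Step-by-step:
throw(3) @ H2 caught ⇒ 15
= 15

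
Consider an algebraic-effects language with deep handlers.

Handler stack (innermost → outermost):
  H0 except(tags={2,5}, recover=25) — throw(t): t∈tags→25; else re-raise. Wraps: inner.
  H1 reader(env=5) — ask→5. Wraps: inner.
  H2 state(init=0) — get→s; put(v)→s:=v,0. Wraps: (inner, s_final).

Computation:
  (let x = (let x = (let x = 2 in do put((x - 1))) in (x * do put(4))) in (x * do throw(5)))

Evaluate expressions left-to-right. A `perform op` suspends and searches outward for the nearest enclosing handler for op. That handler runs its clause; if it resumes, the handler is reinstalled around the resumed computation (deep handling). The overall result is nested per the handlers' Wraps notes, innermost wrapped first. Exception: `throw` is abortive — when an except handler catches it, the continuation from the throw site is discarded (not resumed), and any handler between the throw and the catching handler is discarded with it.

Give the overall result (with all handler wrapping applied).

Answer: (25, 4)

Working:
put(1) @ H2 ⇒ s:=1
put(4) @ H2 ⇒ s:=4
throw(5) @ H0 caught ⇒ 25
H1 returns 25
H2 returns (25, 4)
= (25, 4)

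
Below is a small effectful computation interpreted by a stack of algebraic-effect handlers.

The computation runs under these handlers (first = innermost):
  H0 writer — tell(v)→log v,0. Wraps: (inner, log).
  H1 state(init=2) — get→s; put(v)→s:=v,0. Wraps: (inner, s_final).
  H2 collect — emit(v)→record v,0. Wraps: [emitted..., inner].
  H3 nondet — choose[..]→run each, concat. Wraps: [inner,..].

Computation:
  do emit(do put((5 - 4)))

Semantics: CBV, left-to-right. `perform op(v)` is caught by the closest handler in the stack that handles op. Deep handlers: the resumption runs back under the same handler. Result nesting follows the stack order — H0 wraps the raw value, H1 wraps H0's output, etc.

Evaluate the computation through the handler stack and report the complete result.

Evaluation trace:
put(1) @ H1 ⇒ s:=1
emit(0) @ H2 ⇒ out+=0
H0 returns (0, ())
H1 returns ((0, ()), 1)
H2 returns [0, ((0, ()), 1)]
H3 returns [[0, ((0, ()), 1)]]
= [[0, ((0, ()), 1)]]

Answer: [[0, ((0, ()), 1)]]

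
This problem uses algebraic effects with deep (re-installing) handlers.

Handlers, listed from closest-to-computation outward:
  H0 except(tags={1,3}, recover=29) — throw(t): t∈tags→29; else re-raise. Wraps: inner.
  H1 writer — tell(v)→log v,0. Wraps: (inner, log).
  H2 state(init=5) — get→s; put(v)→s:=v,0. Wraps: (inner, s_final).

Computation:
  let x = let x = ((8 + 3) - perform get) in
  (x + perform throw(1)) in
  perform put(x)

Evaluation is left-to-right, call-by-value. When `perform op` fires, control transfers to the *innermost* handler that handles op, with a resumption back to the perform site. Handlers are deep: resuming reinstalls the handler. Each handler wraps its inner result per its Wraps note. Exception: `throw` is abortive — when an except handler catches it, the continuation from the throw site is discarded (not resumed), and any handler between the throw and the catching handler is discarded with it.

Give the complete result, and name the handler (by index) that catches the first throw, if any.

Answer: ((29, ()), 5) ; first throw caught by: H0

Step-by-step:
get @ H2 ⇒ 5
throw(1) @ H0 caught ⇒ 29
H1 returns (29, ())
H2 returns ((29, ()), 5)
= ((29, ()), 5)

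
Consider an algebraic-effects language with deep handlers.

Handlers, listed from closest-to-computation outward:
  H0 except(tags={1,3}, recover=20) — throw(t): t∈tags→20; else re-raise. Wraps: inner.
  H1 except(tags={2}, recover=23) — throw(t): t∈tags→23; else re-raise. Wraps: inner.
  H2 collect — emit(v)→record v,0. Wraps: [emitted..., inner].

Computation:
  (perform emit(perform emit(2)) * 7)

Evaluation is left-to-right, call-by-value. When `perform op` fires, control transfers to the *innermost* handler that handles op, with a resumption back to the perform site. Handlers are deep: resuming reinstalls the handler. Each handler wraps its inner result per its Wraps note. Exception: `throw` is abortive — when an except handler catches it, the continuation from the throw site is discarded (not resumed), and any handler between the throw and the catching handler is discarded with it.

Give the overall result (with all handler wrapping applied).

Step-by-step:
emit(2) @ H2 ⇒ out+=2
emit(0) @ H2 ⇒ out+=0
H0 returns 0
H1 returns 0
H2 returns [2, 0, 0]
= [2, 0, 0]

Answer: [2, 0, 0]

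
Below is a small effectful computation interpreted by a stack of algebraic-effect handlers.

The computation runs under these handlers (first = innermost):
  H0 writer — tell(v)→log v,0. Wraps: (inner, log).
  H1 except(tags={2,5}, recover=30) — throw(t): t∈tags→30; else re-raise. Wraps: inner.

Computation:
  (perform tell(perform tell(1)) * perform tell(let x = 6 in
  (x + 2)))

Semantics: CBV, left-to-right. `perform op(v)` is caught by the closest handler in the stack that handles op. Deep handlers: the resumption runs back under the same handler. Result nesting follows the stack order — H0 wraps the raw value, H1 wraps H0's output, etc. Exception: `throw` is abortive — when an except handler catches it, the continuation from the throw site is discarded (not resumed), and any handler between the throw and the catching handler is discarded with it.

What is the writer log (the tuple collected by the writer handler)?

Answer: (1, 0, 8)

Evaluation trace:
tell(1) @ H0 ⇒ log+=1
tell(0) @ H0 ⇒ log+=0
tell(8) @ H0 ⇒ log+=8
H0 returns (0, (1, 0, 8))
H1 returns (0, (1, 0, 8))
= (0, (1, 0, 8))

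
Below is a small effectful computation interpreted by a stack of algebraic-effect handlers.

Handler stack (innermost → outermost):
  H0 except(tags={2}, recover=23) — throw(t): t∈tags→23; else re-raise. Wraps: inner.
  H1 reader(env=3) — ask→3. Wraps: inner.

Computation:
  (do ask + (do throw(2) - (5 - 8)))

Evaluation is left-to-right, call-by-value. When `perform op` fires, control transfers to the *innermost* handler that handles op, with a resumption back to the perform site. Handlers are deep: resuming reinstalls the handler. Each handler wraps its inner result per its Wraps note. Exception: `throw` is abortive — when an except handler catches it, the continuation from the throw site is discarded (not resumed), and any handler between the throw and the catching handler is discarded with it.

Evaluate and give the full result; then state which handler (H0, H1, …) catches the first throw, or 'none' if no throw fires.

Step-by-step:
ask @ H1 ⇒ 3
throw(2) @ H0 caught ⇒ 23
H1 returns 23
= 23

Answer: 23 ; first throw caught by: H0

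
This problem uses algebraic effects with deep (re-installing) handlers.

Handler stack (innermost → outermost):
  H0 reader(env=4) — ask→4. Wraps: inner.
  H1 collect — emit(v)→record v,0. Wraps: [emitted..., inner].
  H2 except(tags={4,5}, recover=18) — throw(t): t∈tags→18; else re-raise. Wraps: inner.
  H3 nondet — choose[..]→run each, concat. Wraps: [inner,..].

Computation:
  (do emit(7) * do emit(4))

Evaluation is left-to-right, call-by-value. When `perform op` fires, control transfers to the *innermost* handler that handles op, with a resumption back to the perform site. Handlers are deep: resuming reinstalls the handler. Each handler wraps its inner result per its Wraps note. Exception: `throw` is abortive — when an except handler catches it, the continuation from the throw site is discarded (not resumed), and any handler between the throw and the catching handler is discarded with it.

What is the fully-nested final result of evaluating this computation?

Working:
emit(7) @ H1 ⇒ out+=7
emit(4) @ H1 ⇒ out+=4
H0 returns 0
H1 returns [7, 4, 0]
H2 returns [7, 4, 0]
H3 returns [[7, 4, 0]]
= [[7, 4, 0]]

Answer: [[7, 4, 0]]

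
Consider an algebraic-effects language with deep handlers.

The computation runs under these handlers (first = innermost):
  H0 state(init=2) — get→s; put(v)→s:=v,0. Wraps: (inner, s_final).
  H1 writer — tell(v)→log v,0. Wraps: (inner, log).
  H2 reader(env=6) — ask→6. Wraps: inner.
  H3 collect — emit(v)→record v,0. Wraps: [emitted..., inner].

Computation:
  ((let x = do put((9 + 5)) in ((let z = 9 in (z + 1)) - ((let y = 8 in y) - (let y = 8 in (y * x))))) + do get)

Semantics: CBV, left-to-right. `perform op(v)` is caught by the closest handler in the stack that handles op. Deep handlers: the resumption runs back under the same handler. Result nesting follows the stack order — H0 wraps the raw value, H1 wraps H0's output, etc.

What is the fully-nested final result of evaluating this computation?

Working:
put(14) @ H0 ⇒ s:=14
get @ H0 ⇒ 14
H0 returns (16, 14)
H1 returns ((16, 14), ())
H2 returns ((16, 14), ())
H3 returns [((16, 14), ())]
= [((16, 14), ())]

Answer: [((16, 14), ())]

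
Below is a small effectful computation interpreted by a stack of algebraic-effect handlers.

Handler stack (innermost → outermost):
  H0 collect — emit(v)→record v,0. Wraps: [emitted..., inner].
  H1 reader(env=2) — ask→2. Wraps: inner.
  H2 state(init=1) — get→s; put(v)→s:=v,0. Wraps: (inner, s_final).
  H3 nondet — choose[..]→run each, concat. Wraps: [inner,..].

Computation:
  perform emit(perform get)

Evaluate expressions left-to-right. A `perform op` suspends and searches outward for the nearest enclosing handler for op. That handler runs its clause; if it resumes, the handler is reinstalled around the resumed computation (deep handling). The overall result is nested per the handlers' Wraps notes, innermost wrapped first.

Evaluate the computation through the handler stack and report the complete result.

Answer: [([1, 0], 1)]

Evaluation trace:
get @ H2 ⇒ 1
emit(1) @ H0 ⇒ out+=1
H0 returns [1, 0]
H1 returns [1, 0]
H2 returns ([1, 0], 1)
H3 returns [([1, 0], 1)]
= [([1, 0], 1)]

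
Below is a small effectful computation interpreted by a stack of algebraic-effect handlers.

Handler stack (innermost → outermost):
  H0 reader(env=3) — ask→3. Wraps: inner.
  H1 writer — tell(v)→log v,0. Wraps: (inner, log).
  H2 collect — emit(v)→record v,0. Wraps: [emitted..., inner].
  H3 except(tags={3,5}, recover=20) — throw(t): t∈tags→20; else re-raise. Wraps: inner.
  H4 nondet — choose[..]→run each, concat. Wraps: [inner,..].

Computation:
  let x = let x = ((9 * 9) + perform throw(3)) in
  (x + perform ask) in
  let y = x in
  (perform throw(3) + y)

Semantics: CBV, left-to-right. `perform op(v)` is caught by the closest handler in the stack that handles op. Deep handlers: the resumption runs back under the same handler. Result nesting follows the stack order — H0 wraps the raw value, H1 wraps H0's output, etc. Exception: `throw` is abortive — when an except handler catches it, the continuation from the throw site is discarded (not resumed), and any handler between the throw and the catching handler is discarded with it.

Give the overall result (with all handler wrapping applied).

Answer: [20]

Working:
throw(3) @ H3 caught ⇒ 20
H4 returns [20]
= [20]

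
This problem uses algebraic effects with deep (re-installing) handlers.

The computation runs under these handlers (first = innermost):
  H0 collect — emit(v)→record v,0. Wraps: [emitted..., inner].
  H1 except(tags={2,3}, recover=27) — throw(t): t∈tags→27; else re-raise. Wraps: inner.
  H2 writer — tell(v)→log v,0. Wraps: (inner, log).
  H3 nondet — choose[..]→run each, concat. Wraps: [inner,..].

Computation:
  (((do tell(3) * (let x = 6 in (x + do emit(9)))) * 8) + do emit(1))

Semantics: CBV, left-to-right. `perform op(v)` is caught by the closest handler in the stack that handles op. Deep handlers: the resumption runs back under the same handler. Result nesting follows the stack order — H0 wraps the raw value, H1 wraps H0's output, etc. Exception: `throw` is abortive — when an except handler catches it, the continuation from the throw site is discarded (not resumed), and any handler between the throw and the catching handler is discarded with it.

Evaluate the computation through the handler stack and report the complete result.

Evaluation trace:
tell(3) @ H2 ⇒ log+=3
emit(9) @ H0 ⇒ out+=9
emit(1) @ H0 ⇒ out+=1
H0 returns [9, 1, 0]
H1 returns [9, 1, 0]
H2 returns ([9, 1, 0], (3))
H3 returns [([9, 1, 0], (3))]
= [([9, 1, 0], (3))]

Answer: [([9, 1, 0], (3))]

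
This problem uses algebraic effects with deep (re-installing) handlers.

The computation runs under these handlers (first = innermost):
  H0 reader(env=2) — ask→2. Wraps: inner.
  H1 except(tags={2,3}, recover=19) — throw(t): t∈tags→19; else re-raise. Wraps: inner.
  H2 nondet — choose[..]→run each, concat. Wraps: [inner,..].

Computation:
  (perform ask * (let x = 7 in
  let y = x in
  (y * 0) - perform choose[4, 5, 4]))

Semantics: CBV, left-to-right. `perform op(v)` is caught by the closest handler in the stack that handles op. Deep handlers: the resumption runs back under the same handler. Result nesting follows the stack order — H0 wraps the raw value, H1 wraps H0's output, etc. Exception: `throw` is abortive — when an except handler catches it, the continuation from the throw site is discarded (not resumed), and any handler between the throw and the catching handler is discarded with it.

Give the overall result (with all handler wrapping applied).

Step-by-step:
ask @ H0 ⇒ 2
choose[4, 5, 4] @ H2
  branch[0] choose=4:
    H0 returns -8
    H1 returns -8
    H2 returns [-8]
  branch[1] choose=5:
    H0 returns -10
    H1 returns -10
    H2 returns [-10]
  branch[2] choose=4:
    H0 returns -8
    H1 returns -8
    H2 returns [-8]
= [-8, -10, -8]

Answer: [-8, -10, -8]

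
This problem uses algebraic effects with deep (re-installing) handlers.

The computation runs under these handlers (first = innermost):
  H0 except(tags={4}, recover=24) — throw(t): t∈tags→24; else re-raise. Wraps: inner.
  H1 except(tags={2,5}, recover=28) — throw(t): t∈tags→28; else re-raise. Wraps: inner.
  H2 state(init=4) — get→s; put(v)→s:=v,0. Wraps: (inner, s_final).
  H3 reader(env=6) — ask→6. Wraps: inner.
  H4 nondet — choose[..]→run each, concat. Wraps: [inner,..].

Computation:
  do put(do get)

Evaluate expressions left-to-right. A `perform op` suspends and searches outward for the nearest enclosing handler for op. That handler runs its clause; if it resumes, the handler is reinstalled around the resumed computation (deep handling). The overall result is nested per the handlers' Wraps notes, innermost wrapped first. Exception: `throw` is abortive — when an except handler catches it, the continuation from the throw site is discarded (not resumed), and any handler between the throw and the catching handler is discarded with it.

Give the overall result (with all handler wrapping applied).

Working:
get @ H2 ⇒ 4
put(4) @ H2 ⇒ s:=4
H0 returns 0
H1 returns 0
H2 returns (0, 4)
H3 returns (0, 4)
H4 returns [(0, 4)]
= [(0, 4)]

Answer: [(0, 4)]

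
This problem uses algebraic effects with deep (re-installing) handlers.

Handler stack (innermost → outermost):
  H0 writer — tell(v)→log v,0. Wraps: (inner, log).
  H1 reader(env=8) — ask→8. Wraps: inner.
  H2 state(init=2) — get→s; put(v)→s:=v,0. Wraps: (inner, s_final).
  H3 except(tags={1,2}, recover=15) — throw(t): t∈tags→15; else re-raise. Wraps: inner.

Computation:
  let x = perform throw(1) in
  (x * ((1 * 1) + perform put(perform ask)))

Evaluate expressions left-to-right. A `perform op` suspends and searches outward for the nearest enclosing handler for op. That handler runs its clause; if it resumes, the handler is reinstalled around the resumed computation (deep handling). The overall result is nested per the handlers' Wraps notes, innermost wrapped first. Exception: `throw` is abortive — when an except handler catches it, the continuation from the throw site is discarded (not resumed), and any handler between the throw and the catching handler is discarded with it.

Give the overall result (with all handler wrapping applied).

Answer: 15

Working:
throw(1) @ H3 caught ⇒ 15
= 15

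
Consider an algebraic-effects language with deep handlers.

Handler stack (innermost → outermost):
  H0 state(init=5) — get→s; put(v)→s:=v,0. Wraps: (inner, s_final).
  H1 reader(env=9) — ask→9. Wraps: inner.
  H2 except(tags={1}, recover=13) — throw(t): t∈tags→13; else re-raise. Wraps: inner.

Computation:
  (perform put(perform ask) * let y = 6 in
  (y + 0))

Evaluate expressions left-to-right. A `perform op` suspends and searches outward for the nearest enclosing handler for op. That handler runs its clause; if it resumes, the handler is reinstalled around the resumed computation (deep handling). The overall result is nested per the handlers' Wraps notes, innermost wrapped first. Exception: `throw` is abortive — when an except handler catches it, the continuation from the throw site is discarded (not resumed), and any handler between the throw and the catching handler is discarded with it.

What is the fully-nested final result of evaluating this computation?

Evaluation trace:
ask @ H1 ⇒ 9
put(9) @ H0 ⇒ s:=9
H0 returns (0, 9)
H1 returns (0, 9)
H2 returns (0, 9)
= (0, 9)

Answer: (0, 9)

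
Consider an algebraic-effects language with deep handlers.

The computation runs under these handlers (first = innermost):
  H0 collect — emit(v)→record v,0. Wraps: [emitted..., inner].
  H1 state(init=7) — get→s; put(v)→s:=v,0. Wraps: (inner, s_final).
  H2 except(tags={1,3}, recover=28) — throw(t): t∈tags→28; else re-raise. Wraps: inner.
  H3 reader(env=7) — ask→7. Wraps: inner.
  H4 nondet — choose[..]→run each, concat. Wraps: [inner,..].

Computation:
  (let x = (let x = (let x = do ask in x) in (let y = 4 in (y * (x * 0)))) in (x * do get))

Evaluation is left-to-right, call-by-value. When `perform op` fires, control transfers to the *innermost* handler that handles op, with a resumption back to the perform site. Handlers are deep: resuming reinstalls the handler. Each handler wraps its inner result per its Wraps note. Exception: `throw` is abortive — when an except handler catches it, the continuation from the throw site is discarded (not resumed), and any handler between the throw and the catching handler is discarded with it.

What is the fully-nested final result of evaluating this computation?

Answer: [([0], 7)]

Working:
ask @ H3 ⇒ 7
get @ H1 ⇒ 7
H0 returns [0]
H1 returns ([0], 7)
H2 returns ([0], 7)
H3 returns ([0], 7)
H4 returns [([0], 7)]
= [([0], 7)]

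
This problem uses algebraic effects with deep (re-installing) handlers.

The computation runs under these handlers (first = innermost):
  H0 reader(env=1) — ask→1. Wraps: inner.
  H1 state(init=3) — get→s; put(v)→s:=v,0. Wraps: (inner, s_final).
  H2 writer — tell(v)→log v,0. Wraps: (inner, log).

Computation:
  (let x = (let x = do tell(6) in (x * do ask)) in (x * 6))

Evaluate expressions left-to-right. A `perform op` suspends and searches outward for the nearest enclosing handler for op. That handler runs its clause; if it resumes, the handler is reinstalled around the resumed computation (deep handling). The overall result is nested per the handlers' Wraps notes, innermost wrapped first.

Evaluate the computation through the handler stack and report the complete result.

Evaluation trace:
tell(6) @ H2 ⇒ log+=6
ask @ H0 ⇒ 1
H0 returns 0
H1 returns (0, 3)
H2 returns ((0, 3), (6))
= ((0, 3), (6))

Answer: ((0, 3), (6))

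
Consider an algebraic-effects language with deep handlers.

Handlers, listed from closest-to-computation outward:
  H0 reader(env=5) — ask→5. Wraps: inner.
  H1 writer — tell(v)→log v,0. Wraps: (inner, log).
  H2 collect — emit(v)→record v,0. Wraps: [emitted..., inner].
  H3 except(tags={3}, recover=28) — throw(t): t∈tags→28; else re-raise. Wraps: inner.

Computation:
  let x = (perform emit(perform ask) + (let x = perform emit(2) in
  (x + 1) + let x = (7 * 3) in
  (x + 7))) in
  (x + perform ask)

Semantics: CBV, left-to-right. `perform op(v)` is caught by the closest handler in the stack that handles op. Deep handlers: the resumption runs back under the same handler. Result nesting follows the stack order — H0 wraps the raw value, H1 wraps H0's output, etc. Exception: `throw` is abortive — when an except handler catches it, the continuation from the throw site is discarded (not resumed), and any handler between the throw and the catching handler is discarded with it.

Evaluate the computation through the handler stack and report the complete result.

Answer: [5, 2, (34, ())]

Step-by-step:
ask @ H0 ⇒ 5
emit(5) @ H2 ⇒ out+=5
emit(2) @ H2 ⇒ out+=2
ask @ H0 ⇒ 5
H0 returns 34
H1 returns (34, ())
H2 returns [5, 2, (34, ())]
H3 returns [5, 2, (34, ())]
= [5, 2, (34, ())]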